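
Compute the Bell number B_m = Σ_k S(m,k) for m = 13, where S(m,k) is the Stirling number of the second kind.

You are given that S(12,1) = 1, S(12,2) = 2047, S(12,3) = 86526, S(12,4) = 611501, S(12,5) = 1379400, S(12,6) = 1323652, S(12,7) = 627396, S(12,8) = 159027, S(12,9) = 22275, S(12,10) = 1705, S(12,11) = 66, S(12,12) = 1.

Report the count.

row 13: T[13][1]=1·1+0=1  T[13][2]=2·2047+1=4095  T[13][3]=3·86526+2047=261625  T[13][4]=4·611501+86526=2532530  T[13][5]=5·1379400+611501=7508501  T[13][6]=6·1323652+1379400=9321312  T[13][7]=7·627396+1323652=5715424  T[13][8]=8·159027+627396=1899612  T[13][9]=9·22275+159027=359502  T[13][10]=10·1705+22275=39325  T[13][11]=11·66+1705=2431  T[13][12]=12·1+66=78  T[13][13]=13·0+1=1
B_13 = ΣS(13,k) = 1+4095+261625+2532530+7508501+9321312+5715424+1899612+359502+39325+2431+78+1 = 27644437

27644437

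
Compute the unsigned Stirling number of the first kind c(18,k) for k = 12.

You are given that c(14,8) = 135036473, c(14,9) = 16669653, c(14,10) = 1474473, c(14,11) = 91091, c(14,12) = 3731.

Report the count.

i=15: T(15,9)=135036473+14·16669653=368411615 | T(15,10)=16669653+14·1474473=37312275 | T(15,11)=1474473+14·91091=2749747 | T(15,12)=91091+14·3731=143325
i=16: T(16,10)=368411615+15·37312275=928095740 | T(16,11)=37312275+15·2749747=78558480 | T(16,12)=2749747+15·143325=4899622
i=17: T(17,11)=928095740+16·78558480=2185031420 | T(17,12)=78558480+16·4899622=156952432
i=18: T(18,12)=2185031420+17·156952432=4853222764
Read c(18,12) = 4853222764.

4853222764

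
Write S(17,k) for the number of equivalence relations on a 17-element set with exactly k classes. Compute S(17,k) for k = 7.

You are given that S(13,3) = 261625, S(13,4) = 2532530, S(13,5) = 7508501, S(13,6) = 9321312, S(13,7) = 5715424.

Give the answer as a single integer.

25708104786

row 14: T[14][4]=4·2532530+261625=10391745  T[14][5]=5·7508501+2532530=40075035  T[14][6]=6·9321312+7508501=63436373  T[14][7]=7·5715424+9321312=49329280
row 15: T[15][5]=5·40075035+10391745=210766920  T[15][6]=6·63436373+40075035=420693273  T[15][7]=7·49329280+63436373=408741333
row 16: T[16][6]=6·420693273+210766920=2734926558  T[16][7]=7·408741333+420693273=3281882604
row 17: T[17][7]=7·3281882604+2734926558=25708104786
Read S(17,7) = 25708104786.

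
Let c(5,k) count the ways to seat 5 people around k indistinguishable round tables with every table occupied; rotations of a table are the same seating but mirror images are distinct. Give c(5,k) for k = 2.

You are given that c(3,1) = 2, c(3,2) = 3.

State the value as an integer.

50

row 4: T[4][1]=3·2+0=6  T[4][2]=3·3+2=11
row 5: T[5][2]=4·11+6=50
Read c(5,2) = 50.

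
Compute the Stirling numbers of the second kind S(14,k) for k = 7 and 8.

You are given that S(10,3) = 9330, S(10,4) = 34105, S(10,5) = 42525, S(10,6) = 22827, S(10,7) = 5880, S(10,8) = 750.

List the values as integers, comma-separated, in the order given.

49329280, 20912320

@11  (11,4):34105·4+9330→145750, (11,5):42525·5+34105→246730, (11,6):22827·6+42525→179487, (11,7):5880·7+22827→63987, (11,8):750·8+5880→11880
@12  (12,5):246730·5+145750→1379400, (12,6):179487·6+246730→1323652, (12,7):63987·7+179487→627396, (12,8):11880·8+63987→159027
@13  (13,6):1323652·6+1379400→9321312, (13,7):627396·7+1323652→5715424, (13,8):159027·8+627396→1899612
@14  (14,7):5715424·7+9321312→49329280, (14,8):1899612·8+5715424→20912320
Read S(14,7) = 49329280, S(14,8) = 20912320.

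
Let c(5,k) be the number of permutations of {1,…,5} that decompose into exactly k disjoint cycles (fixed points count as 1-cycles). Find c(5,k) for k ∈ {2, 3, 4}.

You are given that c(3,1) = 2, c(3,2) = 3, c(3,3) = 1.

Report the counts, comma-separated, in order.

50, 35, 10

row 4: T[4][1]=3·2+0=6  T[4][2]=3·3+2=11  T[4][3]=3·1+3=6  T[4][4]=3·0+1=1
row 5: T[5][2]=4·11+6=50  T[5][3]=4·6+11=35  T[5][4]=4·1+6=10
Read c(5,2) = 50, c(5,3) = 35, c(5,4) = 10.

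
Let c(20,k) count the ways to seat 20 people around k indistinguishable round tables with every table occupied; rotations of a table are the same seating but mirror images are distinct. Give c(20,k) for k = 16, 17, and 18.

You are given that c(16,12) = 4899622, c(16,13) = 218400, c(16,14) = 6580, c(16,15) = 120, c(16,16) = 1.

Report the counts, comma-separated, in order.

row 17: T[17][13]=16·218400+4899622=8394022  T[17][14]=16·6580+218400=323680  T[17][15]=16·120+6580=8500  T[17][16]=16·1+120=136  T[17][17]=16·0+1=1
row 18: T[18][14]=17·323680+8394022=13896582  T[18][15]=17·8500+323680=468180  T[18][16]=17·136+8500=10812  T[18][17]=17·1+136=153  T[18][18]=17·0+1=1
row 19: T[19][15]=18·468180+13896582=22323822  T[19][16]=18·10812+468180=662796  T[19][17]=18·153+10812=13566  T[19][18]=18·1+153=171
row 20: T[20][16]=19·662796+22323822=34916946  T[20][17]=19·13566+662796=920550  T[20][18]=19·171+13566=16815
Read c(20,16) = 34916946, c(20,17) = 920550, c(20,18) = 16815.

34916946, 920550, 16815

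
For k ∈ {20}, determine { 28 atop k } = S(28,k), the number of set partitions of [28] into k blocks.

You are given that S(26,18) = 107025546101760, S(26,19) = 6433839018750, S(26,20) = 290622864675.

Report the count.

474194413703010

i=27: T(27,19)=107025546101760+19·6433839018750=229268487458010 | T(27,20)=6433839018750+20·290622864675=12246296312250
i=28: T(28,20)=229268487458010+20·12246296312250=474194413703010
Read S(28,20) = 474194413703010.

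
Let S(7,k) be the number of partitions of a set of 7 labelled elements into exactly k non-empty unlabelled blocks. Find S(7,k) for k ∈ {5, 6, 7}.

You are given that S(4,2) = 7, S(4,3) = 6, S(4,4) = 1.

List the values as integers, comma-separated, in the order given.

140, 21, 1

row 5: T[5][3]=3·6+7=25  T[5][4]=4·1+6=10  T[5][5]=5·0+1=1
row 6: T[6][4]=4·10+25=65  T[6][5]=5·1+10=15  T[6][6]=6·0+1=1
row 7: T[7][5]=5·15+65=140  T[7][6]=6·1+15=21  T[7][7]=7·0+1=1
Read S(7,5) = 140, S(7,6) = 21, S(7,7) = 1.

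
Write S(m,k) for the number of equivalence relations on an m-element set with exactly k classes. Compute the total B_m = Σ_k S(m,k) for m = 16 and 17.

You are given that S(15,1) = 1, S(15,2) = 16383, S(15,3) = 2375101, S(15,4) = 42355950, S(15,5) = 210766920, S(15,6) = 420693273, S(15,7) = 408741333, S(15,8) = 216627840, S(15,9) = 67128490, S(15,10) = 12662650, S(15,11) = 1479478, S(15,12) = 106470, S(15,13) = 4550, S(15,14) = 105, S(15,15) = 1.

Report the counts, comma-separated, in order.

i=16: T(16,1)=0+1·1=1 | T(16,2)=1+2·16383=32767 | T(16,3)=16383+3·2375101=7141686 | T(16,4)=2375101+4·42355950=171798901 | T(16,5)=42355950+5·210766920=1096190550 | T(16,6)=210766920+6·420693273=2734926558 | T(16,7)=420693273+7·408741333=3281882604 | T(16,8)=408741333+8·216627840=2141764053 | T(16,9)=216627840+9·67128490=820784250 | T(16,10)=67128490+10·12662650=193754990 | T(16,11)=12662650+11·1479478=28936908 | T(16,12)=1479478+12·106470=2757118 | T(16,13)=106470+13·4550=165620 | T(16,14)=4550+14·105=6020 | T(16,15)=105+15·1=120 | T(16,16)=1+16·0=1
i=17: T(17,1)=0+1·1=1 | T(17,2)=1+2·32767=65535 | T(17,3)=32767+3·7141686=21457825 | T(17,4)=7141686+4·171798901=694337290 | T(17,5)=171798901+5·1096190550=5652751651 | T(17,6)=1096190550+6·2734926558=17505749898 | T(17,7)=2734926558+7·3281882604=25708104786 | T(17,8)=3281882604+8·2141764053=20415995028 | T(17,9)=2141764053+9·820784250=9528822303 | T(17,10)=820784250+10·193754990=2758334150 | T(17,11)=193754990+11·28936908=512060978 | T(17,12)=28936908+12·2757118=62022324 | T(17,13)=2757118+13·165620=4910178 | T(17,14)=165620+14·6020=249900 | T(17,15)=6020+15·120=7820 | T(17,16)=120+16·1=136 | T(17,17)=1+17·0=1
B_16 = ΣS(16,k) = 1+32767+7141686+171798901+1096190550+2734926558+3281882604+2141764053+820784250+193754990+28936908+2757118+165620+6020+120+1 = 10480142147
B_17 = ΣS(17,k) = 1+65535+21457825+694337290+5652751651+17505749898+25708104786+20415995028+9528822303+2758334150+512060978+62022324+4910178+249900+7820+136+1 = 82864869804

10480142147, 82864869804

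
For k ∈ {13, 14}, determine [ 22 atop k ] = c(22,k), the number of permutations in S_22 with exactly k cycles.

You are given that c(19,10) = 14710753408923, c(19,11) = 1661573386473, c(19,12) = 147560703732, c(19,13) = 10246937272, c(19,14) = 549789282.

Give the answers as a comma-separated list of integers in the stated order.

373100999802531, 27188611869881

r20: T_20,11=19×1661573386473+14710753408923=46280647751910; T_20,12=19×147560703732+1661573386473=4465226757381; T_20,13=19×10246937272+147560703732=342252511900; T_20,14=19×549789282+10246937272=20692933630
r21: T_21,12=20×4465226757381+46280647751910=135585182899530; T_21,13=20×342252511900+4465226757381=11310276995381; T_21,14=20×20692933630+342252511900=756111184500
r22: T_22,13=21×11310276995381+135585182899530=373100999802531; T_22,14=21×756111184500+11310276995381=27188611869881
Read c(22,13) = 373100999802531, c(22,14) = 27188611869881.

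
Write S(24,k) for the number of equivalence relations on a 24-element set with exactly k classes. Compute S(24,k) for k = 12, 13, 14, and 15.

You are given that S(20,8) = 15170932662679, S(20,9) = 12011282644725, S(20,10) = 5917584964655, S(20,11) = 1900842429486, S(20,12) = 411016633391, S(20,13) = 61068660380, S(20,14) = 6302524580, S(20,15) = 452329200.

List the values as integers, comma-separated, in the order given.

24930204590758260, 6888836057922000, 1362091021641000, 195820242247080

r21: T_21,9=9×12011282644725+15170932662679=123272476465204; T_21,10=10×5917584964655+12011282644725=71187132291275; T_21,11=11×1900842429486+5917584964655=26826851689001; T_21,12=12×411016633391+1900842429486=6833042030178; T_21,13=13×61068660380+411016633391=1204909218331; T_21,14=14×6302524580+61068660380=149304004500; T_21,15=15×452329200+6302524580=13087462580
r22: T_22,10=10×71187132291275+123272476465204=835143799377954; T_22,11=11×26826851689001+71187132291275=366282500870286; T_22,12=12×6833042030178+26826851689001=108823356051137; T_22,13=13×1204909218331+6833042030178=22496861868481; T_22,14=14×149304004500+1204909218331=3295165281331; T_22,15=15×13087462580+149304004500=345615943200
r23: T_23,11=11×366282500870286+835143799377954=4864251308951100; T_23,12=12×108823356051137+366282500870286=1672162773483930; T_23,13=13×22496861868481+108823356051137=401282560341390; T_23,14=14×3295165281331+22496861868481=68629175807115; T_23,15=15×345615943200+3295165281331=8479404429331
r24: T_24,12=12×1672162773483930+4864251308951100=24930204590758260; T_24,13=13×401282560341390+1672162773483930=6888836057922000; T_24,14=14×68629175807115+401282560341390=1362091021641000; T_24,15=15×8479404429331+68629175807115=195820242247080
Read S(24,12) = 24930204590758260, S(24,13) = 6888836057922000, S(24,14) = 1362091021641000, S(24,15) = 195820242247080.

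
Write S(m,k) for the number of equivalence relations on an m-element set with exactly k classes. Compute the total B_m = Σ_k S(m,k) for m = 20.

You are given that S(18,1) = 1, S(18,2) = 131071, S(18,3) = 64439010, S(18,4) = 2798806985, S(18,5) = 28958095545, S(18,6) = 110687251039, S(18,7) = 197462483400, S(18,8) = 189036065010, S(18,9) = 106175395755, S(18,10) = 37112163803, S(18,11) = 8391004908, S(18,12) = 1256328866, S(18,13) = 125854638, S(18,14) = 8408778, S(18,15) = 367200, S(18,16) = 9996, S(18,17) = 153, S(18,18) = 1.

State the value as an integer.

i=19: T(19,1)=0+1·1=1 | T(19,2)=1+2·131071=262143 | T(19,3)=131071+3·64439010=193448101 | T(19,4)=64439010+4·2798806985=11259666950 | T(19,5)=2798806985+5·28958095545=147589284710 | T(19,6)=28958095545+6·110687251039=693081601779 | T(19,7)=110687251039+7·197462483400=1492924634839 | T(19,8)=197462483400+8·189036065010=1709751003480 | T(19,9)=189036065010+9·106175395755=1144614626805 | T(19,10)=106175395755+10·37112163803=477297033785 | T(19,11)=37112163803+11·8391004908=129413217791 | T(19,12)=8391004908+12·1256328866=23466951300 | T(19,13)=1256328866+13·125854638=2892439160 | T(19,14)=125854638+14·8408778=243577530 | T(19,15)=8408778+15·367200=13916778 | T(19,16)=367200+16·9996=527136 | T(19,17)=9996+17·153=12597 | T(19,18)=153+18·1=171 | T(19,19)=1+19·0=1
i=20: T(20,1)=0+1·1=1 | T(20,2)=1+2·262143=524287 | T(20,3)=262143+3·193448101=580606446 | T(20,4)=193448101+4·11259666950=45232115901 | T(20,5)=11259666950+5·147589284710=749206090500 | T(20,6)=147589284710+6·693081601779=4306078895384 | T(20,7)=693081601779+7·1492924634839=11143554045652 | T(20,8)=1492924634839+8·1709751003480=15170932662679 | T(20,9)=1709751003480+9·1144614626805=12011282644725 | T(20,10)=1144614626805+10·477297033785=5917584964655 | T(20,11)=477297033785+11·129413217791=1900842429486 | T(20,12)=129413217791+12·23466951300=411016633391 | T(20,13)=23466951300+13·2892439160=61068660380 | T(20,14)=2892439160+14·243577530=6302524580 | T(20,15)=243577530+15·13916778=452329200 | T(20,16)=13916778+16·527136=22350954 | T(20,17)=527136+17·12597=741285 | T(20,18)=12597+18·171=15675 | T(20,19)=171+19·1=190 | T(20,20)=1+20·0=1
B_20 = ΣS(20,k) = 1+524287+580606446+45232115901+749206090500+4306078895384+11143554045652+15170932662679+12011282644725+5917584964655+1900842429486+411016633391+61068660380+6302524580+452329200+22350954+741285+15675+190+1 = 51724158235372

51724158235372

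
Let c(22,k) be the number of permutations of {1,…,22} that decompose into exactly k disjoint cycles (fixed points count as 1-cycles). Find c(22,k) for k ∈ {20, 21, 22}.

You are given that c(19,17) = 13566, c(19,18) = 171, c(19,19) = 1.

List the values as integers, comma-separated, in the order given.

25025, 231, 1

row 20: T[20][18]=19·171+13566=16815  T[20][19]=19·1+171=190  T[20][20]=19·0+1=1
row 21: T[21][19]=20·190+16815=20615  T[21][20]=20·1+190=210  T[21][21]=20·0+1=1
row 22: T[22][20]=21·210+20615=25025  T[22][21]=21·1+210=231  T[22][22]=21·0+1=1
Read c(22,20) = 25025, c(22,21) = 231, c(22,22) = 1.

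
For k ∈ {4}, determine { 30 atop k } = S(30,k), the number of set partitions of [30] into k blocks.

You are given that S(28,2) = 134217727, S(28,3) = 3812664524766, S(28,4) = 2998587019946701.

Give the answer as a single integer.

row 29: T[29][3]=3·3812664524766+134217727=11438127792025  T[29][4]=4·2998587019946701+3812664524766=11998160744311570
row 30: T[30][4]=4·11998160744311570+11438127792025=48004081105038305
Read S(30,4) = 48004081105038305.

48004081105038305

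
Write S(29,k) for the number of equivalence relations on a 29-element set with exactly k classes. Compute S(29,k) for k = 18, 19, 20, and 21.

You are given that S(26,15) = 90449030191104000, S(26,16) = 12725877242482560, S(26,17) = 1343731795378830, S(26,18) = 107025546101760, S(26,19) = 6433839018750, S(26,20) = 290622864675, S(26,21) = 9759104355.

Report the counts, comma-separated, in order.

2598531274376323650, 239332331869053150, 17110181160972900, 949910385013590

row 27: T[27][16]=16·12725877242482560+90449030191104000=294063066070824960  T[27][17]=17·1343731795378830+12725877242482560=35569317763922670  T[27][18]=18·107025546101760+1343731795378830=3270191625210510  T[27][19]=19·6433839018750+107025546101760=229268487458010  T[27][20]=20·290622864675+6433839018750=12246296312250  T[27][21]=21·9759104355+290622864675=495564056130
row 28: T[28][17]=17·35569317763922670+294063066070824960=898741468057510350  T[28][18]=18·3270191625210510+35569317763922670=94432767017711850  T[28][19]=19·229268487458010+3270191625210510=7626292886912700  T[28][20]=20·12246296312250+229268487458010=474194413703010  T[28][21]=21·495564056130+12246296312250=22653141490980
row 29: T[29][18]=18·94432767017711850+898741468057510350=2598531274376323650  T[29][19]=19·7626292886912700+94432767017711850=239332331869053150  T[29][20]=20·474194413703010+7626292886912700=17110181160972900  T[29][21]=21·22653141490980+474194413703010=949910385013590
Read S(29,18) = 2598531274376323650, S(29,19) = 239332331869053150, S(29,20) = 17110181160972900, S(29,21) = 949910385013590.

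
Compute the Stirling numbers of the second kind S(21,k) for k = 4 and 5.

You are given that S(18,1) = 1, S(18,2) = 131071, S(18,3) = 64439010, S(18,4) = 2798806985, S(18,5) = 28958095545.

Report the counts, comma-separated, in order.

181509070050, 3791262568401

row 19: T[19][2]=2·131071+1=262143  T[19][3]=3·64439010+131071=193448101  T[19][4]=4·2798806985+64439010=11259666950  T[19][5]=5·28958095545+2798806985=147589284710
row 20: T[20][3]=3·193448101+262143=580606446  T[20][4]=4·11259666950+193448101=45232115901  T[20][5]=5·147589284710+11259666950=749206090500
row 21: T[21][4]=4·45232115901+580606446=181509070050  T[21][5]=5·749206090500+45232115901=3791262568401
Read S(21,4) = 181509070050, S(21,5) = 3791262568401.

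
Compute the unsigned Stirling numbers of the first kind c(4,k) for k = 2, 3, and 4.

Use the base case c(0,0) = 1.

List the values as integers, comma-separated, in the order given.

row 1: T[1][1]=0·0+1=1
row 2: T[2][1]=1·1+0=1  T[2][2]=1·0+1=1
row 3: T[3][1]=2·1+0=2  T[3][2]=2·1+1=3  T[3][3]=2·0+1=1
row 4: T[4][2]=3·3+2=11  T[4][3]=3·1+3=6  T[4][4]=3·0+1=1
Read c(4,2) = 11, c(4,3) = 6, c(4,4) = 1.

11, 6, 1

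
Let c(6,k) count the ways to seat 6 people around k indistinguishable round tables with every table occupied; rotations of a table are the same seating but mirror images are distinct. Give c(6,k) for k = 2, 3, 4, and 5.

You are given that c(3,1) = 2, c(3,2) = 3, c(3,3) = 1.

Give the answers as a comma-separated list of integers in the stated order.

274, 225, 85, 15

[4] T[4,1]:3*2+0=6 · T[4,2]:3*3+2=11 · T[4,3]:3*1+3=6 · T[4,4]:3*0+1=1
[5] T[5,1]:4*6+0=24 · T[5,2]:4*11+6=50 · T[5,3]:4*6+11=35 · T[5,4]:4*1+6=10 · T[5,5]:4*0+1=1
[6] T[6,2]:5*50+24=274 · T[6,3]:5*35+50=225 · T[6,4]:5*10+35=85 · T[6,5]:5*1+10=15
Read c(6,2) = 274, c(6,3) = 225, c(6,4) = 85, c(6,5) = 15.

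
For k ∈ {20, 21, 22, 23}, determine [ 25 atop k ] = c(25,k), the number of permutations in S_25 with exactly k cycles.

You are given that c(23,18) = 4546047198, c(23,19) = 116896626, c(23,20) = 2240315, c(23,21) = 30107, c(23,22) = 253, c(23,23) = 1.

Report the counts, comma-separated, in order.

11276842500, 238810495, 3795000, 42550

@24  (24,19):116896626·23+4546047198→7234669596, (24,20):2240315·23+116896626→168423871, (24,21):30107·23+2240315→2932776, (24,22):253·23+30107→35926, (24,23):1·23+253→276
@25  (25,20):168423871·24+7234669596→11276842500, (25,21):2932776·24+168423871→238810495, (25,22):35926·24+2932776→3795000, (25,23):276·24+35926→42550
Read c(25,20) = 11276842500, c(25,21) = 238810495, c(25,22) = 3795000, c(25,23) = 42550.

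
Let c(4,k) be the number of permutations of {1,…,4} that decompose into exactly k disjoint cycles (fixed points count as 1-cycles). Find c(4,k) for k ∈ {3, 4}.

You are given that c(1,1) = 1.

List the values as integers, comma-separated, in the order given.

row 2: T[2][1]=1·1+0=1  T[2][2]=1·0+1=1
row 3: T[3][2]=2·1+1=3  T[3][3]=2·0+1=1
row 4: T[4][3]=3·1+3=6  T[4][4]=3·0+1=1
Read c(4,3) = 6, c(4,4) = 1.

6, 1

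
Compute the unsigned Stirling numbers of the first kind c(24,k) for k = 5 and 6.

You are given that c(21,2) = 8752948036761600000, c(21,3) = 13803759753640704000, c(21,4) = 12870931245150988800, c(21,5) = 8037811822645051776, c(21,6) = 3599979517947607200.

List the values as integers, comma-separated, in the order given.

105005310755917452984576, 50779532534302850198976

i=22: T(22,3)=8752948036761600000+21·13803759753640704000=298631902863216384000 | T(22,4)=13803759753640704000+21·12870931245150988800=284093315901811468800 | T(22,5)=12870931245150988800+21·8037811822645051776=181664979520697076096 | T(22,6)=8037811822645051776+21·3599979517947607200=83637381699544802976
i=23: T(23,4)=298631902863216384000+22·284093315901811468800=6548684852703068697600 | T(23,5)=284093315901811468800+22·181664979520697076096=4280722865357147142912 | T(23,6)=181664979520697076096+22·83637381699544802976=2021687376910682741568
i=24: T(24,5)=6548684852703068697600+23·4280722865357147142912=105005310755917452984576 | T(24,6)=4280722865357147142912+23·2021687376910682741568=50779532534302850198976
Read c(24,5) = 105005310755917452984576, c(24,6) = 50779532534302850198976.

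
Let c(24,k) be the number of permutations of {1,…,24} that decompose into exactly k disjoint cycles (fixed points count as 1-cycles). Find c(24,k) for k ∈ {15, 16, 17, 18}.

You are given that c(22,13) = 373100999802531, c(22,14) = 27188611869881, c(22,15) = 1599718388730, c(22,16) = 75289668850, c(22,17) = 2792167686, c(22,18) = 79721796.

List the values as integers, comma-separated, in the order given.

2406046038644556, 137272511800831, 6400590336096, 241276443496

r23: T_23,14=22×27188611869881+373100999802531=971250460939913; T_23,15=22×1599718388730+27188611869881=62382416421941; T_23,16=22×75289668850+1599718388730=3256091103430; T_23,17=22×2792167686+75289668850=136717357942; T_23,18=22×79721796+2792167686=4546047198
r24: T_24,15=23×62382416421941+971250460939913=2406046038644556; T_24,16=23×3256091103430+62382416421941=137272511800831; T_24,17=23×136717357942+3256091103430=6400590336096; T_24,18=23×4546047198+136717357942=241276443496
Read c(24,15) = 2406046038644556, c(24,16) = 137272511800831, c(24,17) = 6400590336096, c(24,18) = 241276443496.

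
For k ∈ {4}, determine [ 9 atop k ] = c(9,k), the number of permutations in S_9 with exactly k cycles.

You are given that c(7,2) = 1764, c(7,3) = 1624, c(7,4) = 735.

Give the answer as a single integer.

67284

r8: T_8,3=7×1624+1764=13132; T_8,4=7×735+1624=6769
r9: T_9,4=8×6769+13132=67284
Read c(9,4) = 67284.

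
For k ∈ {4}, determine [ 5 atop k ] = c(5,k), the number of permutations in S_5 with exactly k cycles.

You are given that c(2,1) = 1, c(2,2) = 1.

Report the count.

10

r3: T_3,2=2×1+1=3; T_3,3=2×0+1=1
r4: T_4,3=3×1+3=6; T_4,4=3×0+1=1
r5: T_5,4=4×1+6=10
Read c(5,4) = 10.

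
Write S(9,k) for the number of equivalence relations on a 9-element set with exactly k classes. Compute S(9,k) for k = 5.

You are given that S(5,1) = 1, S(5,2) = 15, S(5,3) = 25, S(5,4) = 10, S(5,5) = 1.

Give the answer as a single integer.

[6] T[6,2]:2*15+1=31 · T[6,3]:3*25+15=90 · T[6,4]:4*10+25=65 · T[6,5]:5*1+10=15
[7] T[7,3]:3*90+31=301 · T[7,4]:4*65+90=350 · T[7,5]:5*15+65=140
[8] T[8,4]:4*350+301=1701 · T[8,5]:5*140+350=1050
[9] T[9,5]:5*1050+1701=6951
Read S(9,5) = 6951.

6951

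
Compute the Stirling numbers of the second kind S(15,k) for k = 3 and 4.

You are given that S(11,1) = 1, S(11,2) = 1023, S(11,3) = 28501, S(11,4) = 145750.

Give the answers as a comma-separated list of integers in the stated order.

2375101, 42355950

i=12: T(12,1)=0+1·1=1 | T(12,2)=1+2·1023=2047 | T(12,3)=1023+3·28501=86526 | T(12,4)=28501+4·145750=611501
i=13: T(13,1)=0+1·1=1 | T(13,2)=1+2·2047=4095 | T(13,3)=2047+3·86526=261625 | T(13,4)=86526+4·611501=2532530
i=14: T(14,2)=1+2·4095=8191 | T(14,3)=4095+3·261625=788970 | T(14,4)=261625+4·2532530=10391745
i=15: T(15,3)=8191+3·788970=2375101 | T(15,4)=788970+4·10391745=42355950
Read S(15,3) = 2375101, S(15,4) = 42355950.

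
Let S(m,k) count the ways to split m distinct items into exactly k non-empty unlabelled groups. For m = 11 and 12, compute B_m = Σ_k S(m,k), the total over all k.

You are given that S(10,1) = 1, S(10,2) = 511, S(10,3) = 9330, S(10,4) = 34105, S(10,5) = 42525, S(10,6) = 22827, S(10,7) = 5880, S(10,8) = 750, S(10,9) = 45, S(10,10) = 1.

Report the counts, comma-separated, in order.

r11: T_11,1=1×1+0=1; T_11,2=2×511+1=1023; T_11,3=3×9330+511=28501; T_11,4=4×34105+9330=145750; T_11,5=5×42525+34105=246730; T_11,6=6×22827+42525=179487; T_11,7=7×5880+22827=63987; T_11,8=8×750+5880=11880; T_11,9=9×45+750=1155; T_11,10=10×1+45=55; T_11,11=11×0+1=1
r12: T_12,1=1×1+0=1; T_12,2=2×1023+1=2047; T_12,3=3×28501+1023=86526; T_12,4=4×145750+28501=611501; T_12,5=5×246730+145750=1379400; T_12,6=6×179487+246730=1323652; T_12,7=7×63987+179487=627396; T_12,8=8×11880+63987=159027; T_12,9=9×1155+11880=22275; T_12,10=10×55+1155=1705; T_12,11=11×1+55=66; T_12,12=12×0+1=1
B_11 = ΣS(11,k) = 1+1023+28501+145750+246730+179487+63987+11880+1155+55+1 = 678570
B_12 = ΣS(12,k) = 1+2047+86526+611501+1379400+1323652+627396+159027+22275+1705+66+1 = 4213597

678570, 4213597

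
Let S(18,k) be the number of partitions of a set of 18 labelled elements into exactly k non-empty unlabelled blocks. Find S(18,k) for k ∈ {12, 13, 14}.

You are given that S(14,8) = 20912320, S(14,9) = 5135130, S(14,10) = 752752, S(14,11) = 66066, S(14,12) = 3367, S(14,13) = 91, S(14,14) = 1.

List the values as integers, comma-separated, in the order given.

1256328866, 125854638, 8408778

[15] T[15,9]:9*5135130+20912320=67128490 · T[15,10]:10*752752+5135130=12662650 · T[15,11]:11*66066+752752=1479478 · T[15,12]:12*3367+66066=106470 · T[15,13]:13*91+3367=4550 · T[15,14]:14*1+91=105
[16] T[16,10]:10*12662650+67128490=193754990 · T[16,11]:11*1479478+12662650=28936908 · T[16,12]:12*106470+1479478=2757118 · T[16,13]:13*4550+106470=165620 · T[16,14]:14*105+4550=6020
[17] T[17,11]:11*28936908+193754990=512060978 · T[17,12]:12*2757118+28936908=62022324 · T[17,13]:13*165620+2757118=4910178 · T[17,14]:14*6020+165620=249900
[18] T[18,12]:12*62022324+512060978=1256328866 · T[18,13]:13*4910178+62022324=125854638 · T[18,14]:14*249900+4910178=8408778
Read S(18,12) = 1256328866, S(18,13) = 125854638, S(18,14) = 8408778.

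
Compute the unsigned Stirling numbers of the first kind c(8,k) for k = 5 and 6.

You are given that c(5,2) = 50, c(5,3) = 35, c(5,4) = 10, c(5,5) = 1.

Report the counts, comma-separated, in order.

[6] T[6,3]:5*35+50=225 · T[6,4]:5*10+35=85 · T[6,5]:5*1+10=15 · T[6,6]:5*0+1=1
[7] T[7,4]:6*85+225=735 · T[7,5]:6*15+85=175 · T[7,6]:6*1+15=21
[8] T[8,5]:7*175+735=1960 · T[8,6]:7*21+175=322
Read c(8,5) = 1960, c(8,6) = 322.

1960, 322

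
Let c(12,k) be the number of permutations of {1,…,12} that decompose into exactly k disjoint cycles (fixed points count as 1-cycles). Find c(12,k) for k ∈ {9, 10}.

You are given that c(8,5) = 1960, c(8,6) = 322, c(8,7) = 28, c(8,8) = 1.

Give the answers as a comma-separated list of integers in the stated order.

32670, 1925

r9: T_9,6=8×322+1960=4536; T_9,7=8×28+322=546; T_9,8=8×1+28=36; T_9,9=8×0+1=1
r10: T_10,7=9×546+4536=9450; T_10,8=9×36+546=870; T_10,9=9×1+36=45; T_10,10=9×0+1=1
r11: T_11,8=10×870+9450=18150; T_11,9=10×45+870=1320; T_11,10=10×1+45=55
r12: T_12,9=11×1320+18150=32670; T_12,10=11×55+1320=1925
Read c(12,9) = 32670, c(12,10) = 1925.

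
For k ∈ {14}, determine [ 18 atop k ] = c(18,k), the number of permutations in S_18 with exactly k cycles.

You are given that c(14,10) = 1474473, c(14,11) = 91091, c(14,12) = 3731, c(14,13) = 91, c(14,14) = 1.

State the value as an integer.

row 15: T[15][11]=14·91091+1474473=2749747  T[15][12]=14·3731+91091=143325  T[15][13]=14·91+3731=5005  T[15][14]=14·1+91=105
row 16: T[16][12]=15·143325+2749747=4899622  T[16][13]=15·5005+143325=218400  T[16][14]=15·105+5005=6580
row 17: T[17][13]=16·218400+4899622=8394022  T[17][14]=16·6580+218400=323680
row 18: T[18][14]=17·323680+8394022=13896582
Read c(18,14) = 13896582.

13896582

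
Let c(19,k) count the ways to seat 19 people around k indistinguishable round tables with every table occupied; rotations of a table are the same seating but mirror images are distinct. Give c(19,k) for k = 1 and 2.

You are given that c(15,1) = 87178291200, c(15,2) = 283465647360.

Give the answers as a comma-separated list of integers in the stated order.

[16] T[16,1]:15*87178291200+0=1307674368000 · T[16,2]:15*283465647360+87178291200=4339163001600
[17] T[17,1]:16*1307674368000+0=20922789888000 · T[17,2]:16*4339163001600+1307674368000=70734282393600
[18] T[18,1]:17*20922789888000+0=355687428096000 · T[18,2]:17*70734282393600+20922789888000=1223405590579200
[19] T[19,1]:18*355687428096000+0=6402373705728000 · T[19,2]:18*1223405590579200+355687428096000=22376988058521600
Read c(19,1) = 6402373705728000, c(19,2) = 22376988058521600.

6402373705728000, 22376988058521600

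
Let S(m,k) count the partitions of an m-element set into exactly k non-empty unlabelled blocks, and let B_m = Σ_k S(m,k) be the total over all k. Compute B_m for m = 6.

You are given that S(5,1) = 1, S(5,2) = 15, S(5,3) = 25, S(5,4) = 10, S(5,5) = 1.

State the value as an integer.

@6  (6,1):1·1+0→1, (6,2):15·2+1→31, (6,3):25·3+15→90, (6,4):10·4+25→65, (6,5):1·5+10→15, (6,6):0·6+1→1
B_6 = ΣS(6,k) = 1+31+90+65+15+1 = 203

203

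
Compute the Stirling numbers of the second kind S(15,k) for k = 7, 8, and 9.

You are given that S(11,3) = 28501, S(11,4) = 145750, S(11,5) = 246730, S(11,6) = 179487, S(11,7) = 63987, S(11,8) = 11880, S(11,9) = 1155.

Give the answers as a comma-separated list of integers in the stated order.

row 12: T[12][4]=4·145750+28501=611501  T[12][5]=5·246730+145750=1379400  T[12][6]=6·179487+246730=1323652  T[12][7]=7·63987+179487=627396  T[12][8]=8·11880+63987=159027  T[12][9]=9·1155+11880=22275
row 13: T[13][5]=5·1379400+611501=7508501  T[13][6]=6·1323652+1379400=9321312  T[13][7]=7·627396+1323652=5715424  T[13][8]=8·159027+627396=1899612  T[13][9]=9·22275+159027=359502
row 14: T[14][6]=6·9321312+7508501=63436373  T[14][7]=7·5715424+9321312=49329280  T[14][8]=8·1899612+5715424=20912320  T[14][9]=9·359502+1899612=5135130
row 15: T[15][7]=7·49329280+63436373=408741333  T[15][8]=8·20912320+49329280=216627840  T[15][9]=9·5135130+20912320=67128490
Read S(15,7) = 408741333, S(15,8) = 216627840, S(15,9) = 67128490.

408741333, 216627840, 67128490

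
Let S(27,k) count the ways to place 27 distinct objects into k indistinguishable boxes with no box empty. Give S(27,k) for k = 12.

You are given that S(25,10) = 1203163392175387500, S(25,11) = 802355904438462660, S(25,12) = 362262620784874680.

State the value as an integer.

71823166587281982600

r26: T_26,11=11×802355904438462660+1203163392175387500=10029078340998476760; T_26,12=12×362262620784874680+802355904438462660=5149507353856958820
r27: T_27,12=12×5149507353856958820+10029078340998476760=71823166587281982600
Read S(27,12) = 71823166587281982600.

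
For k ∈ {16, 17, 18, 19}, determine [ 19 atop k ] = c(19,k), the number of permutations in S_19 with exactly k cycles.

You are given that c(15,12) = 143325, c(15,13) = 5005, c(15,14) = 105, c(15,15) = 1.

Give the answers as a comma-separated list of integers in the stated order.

[16] T[16,13]:15*5005+143325=218400 · T[16,14]:15*105+5005=6580 · T[16,15]:15*1+105=120 · T[16,16]:15*0+1=1
[17] T[17,14]:16*6580+218400=323680 · T[17,15]:16*120+6580=8500 · T[17,16]:16*1+120=136 · T[17,17]:16*0+1=1
[18] T[18,15]:17*8500+323680=468180 · T[18,16]:17*136+8500=10812 · T[18,17]:17*1+136=153 · T[18,18]:17*0+1=1
[19] T[19,16]:18*10812+468180=662796 · T[19,17]:18*153+10812=13566 · T[19,18]:18*1+153=171 · T[19,19]:18*0+1=1
Read c(19,16) = 662796, c(19,17) = 13566, c(19,18) = 171, c(19,19) = 1.

662796, 13566, 171, 1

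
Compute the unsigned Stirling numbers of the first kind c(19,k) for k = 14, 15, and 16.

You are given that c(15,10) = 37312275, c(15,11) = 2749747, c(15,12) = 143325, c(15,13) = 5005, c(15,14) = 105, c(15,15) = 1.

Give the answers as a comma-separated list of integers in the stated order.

549789282, 22323822, 662796

i=16: T(16,11)=37312275+15·2749747=78558480 | T(16,12)=2749747+15·143325=4899622 | T(16,13)=143325+15·5005=218400 | T(16,14)=5005+15·105=6580 | T(16,15)=105+15·1=120 | T(16,16)=1+15·0=1
i=17: T(17,12)=78558480+16·4899622=156952432 | T(17,13)=4899622+16·218400=8394022 | T(17,14)=218400+16·6580=323680 | T(17,15)=6580+16·120=8500 | T(17,16)=120+16·1=136
i=18: T(18,13)=156952432+17·8394022=299650806 | T(18,14)=8394022+17·323680=13896582 | T(18,15)=323680+17·8500=468180 | T(18,16)=8500+17·136=10812
i=19: T(19,14)=299650806+18·13896582=549789282 | T(19,15)=13896582+18·468180=22323822 | T(19,16)=468180+18·10812=662796
Read c(19,14) = 549789282, c(19,15) = 22323822, c(19,16) = 662796.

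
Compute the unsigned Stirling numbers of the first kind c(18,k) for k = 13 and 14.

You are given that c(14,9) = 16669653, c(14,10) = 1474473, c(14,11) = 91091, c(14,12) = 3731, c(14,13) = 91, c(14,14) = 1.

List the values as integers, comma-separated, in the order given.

[15] T[15,10]:14*1474473+16669653=37312275 · T[15,11]:14*91091+1474473=2749747 · T[15,12]:14*3731+91091=143325 · T[15,13]:14*91+3731=5005 · T[15,14]:14*1+91=105
[16] T[16,11]:15*2749747+37312275=78558480 · T[16,12]:15*143325+2749747=4899622 · T[16,13]:15*5005+143325=218400 · T[16,14]:15*105+5005=6580
[17] T[17,12]:16*4899622+78558480=156952432 · T[17,13]:16*218400+4899622=8394022 · T[17,14]:16*6580+218400=323680
[18] T[18,13]:17*8394022+156952432=299650806 · T[18,14]:17*323680+8394022=13896582
Read c(18,13) = 299650806, c(18,14) = 13896582.

299650806, 13896582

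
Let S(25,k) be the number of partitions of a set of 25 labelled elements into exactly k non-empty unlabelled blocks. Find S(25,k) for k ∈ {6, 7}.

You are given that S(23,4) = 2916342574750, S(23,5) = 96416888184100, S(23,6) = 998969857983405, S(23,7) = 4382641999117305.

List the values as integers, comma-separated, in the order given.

37026417000002430, 227832482998716310

[24] T[24,5]:5*96416888184100+2916342574750=485000783495250 · T[24,6]:6*998969857983405+96416888184100=6090236036084530 · T[24,7]:7*4382641999117305+998969857983405=31677463851804540
[25] T[25,6]:6*6090236036084530+485000783495250=37026417000002430 · T[25,7]:7*31677463851804540+6090236036084530=227832482998716310
Read S(25,6) = 37026417000002430, S(25,7) = 227832482998716310.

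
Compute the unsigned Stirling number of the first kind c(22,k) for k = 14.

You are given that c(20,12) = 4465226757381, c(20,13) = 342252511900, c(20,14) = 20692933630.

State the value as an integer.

27188611869881

row 21: T[21][13]=20·342252511900+4465226757381=11310276995381  T[21][14]=20·20692933630+342252511900=756111184500
row 22: T[22][14]=21·756111184500+11310276995381=27188611869881
Read c(22,14) = 27188611869881.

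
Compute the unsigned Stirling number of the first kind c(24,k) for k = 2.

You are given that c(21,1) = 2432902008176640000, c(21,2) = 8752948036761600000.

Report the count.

96538966652493066240000

row 22: T[22][1]=21·2432902008176640000+0=51090942171709440000  T[22][2]=21·8752948036761600000+2432902008176640000=186244810780170240000
row 23: T[23][1]=22·51090942171709440000+0=1124000727777607680000  T[23][2]=22·186244810780170240000+51090942171709440000=4148476779335454720000
row 24: T[24][2]=23·4148476779335454720000+1124000727777607680000=96538966652493066240000
Read c(24,2) = 96538966652493066240000.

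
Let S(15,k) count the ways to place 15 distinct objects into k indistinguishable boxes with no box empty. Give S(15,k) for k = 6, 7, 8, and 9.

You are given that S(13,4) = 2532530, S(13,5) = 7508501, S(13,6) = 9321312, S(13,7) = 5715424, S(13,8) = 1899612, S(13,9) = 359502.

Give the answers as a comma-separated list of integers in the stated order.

420693273, 408741333, 216627840, 67128490

i=14: T(14,5)=2532530+5·7508501=40075035 | T(14,6)=7508501+6·9321312=63436373 | T(14,7)=9321312+7·5715424=49329280 | T(14,8)=5715424+8·1899612=20912320 | T(14,9)=1899612+9·359502=5135130
i=15: T(15,6)=40075035+6·63436373=420693273 | T(15,7)=63436373+7·49329280=408741333 | T(15,8)=49329280+8·20912320=216627840 | T(15,9)=20912320+9·5135130=67128490
Read S(15,6) = 420693273, S(15,7) = 408741333, S(15,8) = 216627840, S(15,9) = 67128490.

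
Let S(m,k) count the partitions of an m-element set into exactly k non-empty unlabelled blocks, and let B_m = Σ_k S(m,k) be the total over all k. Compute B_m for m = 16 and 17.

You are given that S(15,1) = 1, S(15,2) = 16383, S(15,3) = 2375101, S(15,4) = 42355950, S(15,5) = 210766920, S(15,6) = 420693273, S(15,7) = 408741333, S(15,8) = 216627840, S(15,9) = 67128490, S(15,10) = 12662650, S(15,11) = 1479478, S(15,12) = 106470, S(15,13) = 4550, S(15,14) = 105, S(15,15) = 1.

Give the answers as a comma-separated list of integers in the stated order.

10480142147, 82864869804

row 16: T[16][1]=1·1+0=1  T[16][2]=2·16383+1=32767  T[16][3]=3·2375101+16383=7141686  T[16][4]=4·42355950+2375101=171798901  T[16][5]=5·210766920+42355950=1096190550  T[16][6]=6·420693273+210766920=2734926558  T[16][7]=7·408741333+420693273=3281882604  T[16][8]=8·216627840+408741333=2141764053  T[16][9]=9·67128490+216627840=820784250  T[16][10]=10·12662650+67128490=193754990  T[16][11]=11·1479478+12662650=28936908  T[16][12]=12·106470+1479478=2757118  T[16][13]=13·4550+106470=165620  T[16][14]=14·105+4550=6020  T[16][15]=15·1+105=120  T[16][16]=16·0+1=1
row 17: T[17][1]=1·1+0=1  T[17][2]=2·32767+1=65535  T[17][3]=3·7141686+32767=21457825  T[17][4]=4·171798901+7141686=694337290  T[17][5]=5·1096190550+171798901=5652751651  T[17][6]=6·2734926558+1096190550=17505749898  T[17][7]=7·3281882604+2734926558=25708104786  T[17][8]=8·2141764053+3281882604=20415995028  T[17][9]=9·820784250+2141764053=9528822303  T[17][10]=10·193754990+820784250=2758334150  T[17][11]=11·28936908+193754990=512060978  T[17][12]=12·2757118+28936908=62022324  T[17][13]=13·165620+2757118=4910178  T[17][14]=14·6020+165620=249900  T[17][15]=15·120+6020=7820  T[17][16]=16·1+120=136  T[17][17]=17·0+1=1
B_16 = ΣS(16,k) = 1+32767+7141686+171798901+1096190550+2734926558+3281882604+2141764053+820784250+193754990+28936908+2757118+165620+6020+120+1 = 10480142147
B_17 = ΣS(17,k) = 1+65535+21457825+694337290+5652751651+17505749898+25708104786+20415995028+9528822303+2758334150+512060978+62022324+4910178+249900+7820+136+1 = 82864869804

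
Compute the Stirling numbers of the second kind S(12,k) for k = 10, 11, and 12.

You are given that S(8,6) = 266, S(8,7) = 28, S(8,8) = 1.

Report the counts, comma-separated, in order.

1705, 66, 1

i=9: T(9,7)=266+7·28=462 | T(9,8)=28+8·1=36 | T(9,9)=1+9·0=1
i=10: T(10,8)=462+8·36=750 | T(10,9)=36+9·1=45 | T(10,10)=1+10·0=1
i=11: T(11,9)=750+9·45=1155 | T(11,10)=45+10·1=55 | T(11,11)=1+11·0=1
i=12: T(12,10)=1155+10·55=1705 | T(12,11)=55+11·1=66 | T(12,12)=1+12·0=1
Read S(12,10) = 1705, S(12,11) = 66, S(12,12) = 1.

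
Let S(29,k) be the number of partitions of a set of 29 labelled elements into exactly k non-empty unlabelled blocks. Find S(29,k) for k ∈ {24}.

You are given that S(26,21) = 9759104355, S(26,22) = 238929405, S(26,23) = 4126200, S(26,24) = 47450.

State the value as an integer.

i=27: T(27,22)=9759104355+22·238929405=15015551265 | T(27,23)=238929405+23·4126200=333832005 | T(27,24)=4126200+24·47450=5265000
i=28: T(28,23)=15015551265+23·333832005=22693687380 | T(28,24)=333832005+24·5265000=460192005
i=29: T(29,24)=22693687380+24·460192005=33738295500
Read S(29,24) = 33738295500.

33738295500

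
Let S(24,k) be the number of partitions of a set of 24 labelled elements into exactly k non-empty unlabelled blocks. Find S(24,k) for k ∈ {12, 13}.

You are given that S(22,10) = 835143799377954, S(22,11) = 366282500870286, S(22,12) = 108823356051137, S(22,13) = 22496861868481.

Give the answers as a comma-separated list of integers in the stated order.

24930204590758260, 6888836057922000

@23  (23,11):366282500870286·11+835143799377954→4864251308951100, (23,12):108823356051137·12+366282500870286→1672162773483930, (23,13):22496861868481·13+108823356051137→401282560341390
@24  (24,12):1672162773483930·12+4864251308951100→24930204590758260, (24,13):401282560341390·13+1672162773483930→6888836057922000
Read S(24,12) = 24930204590758260, S(24,13) = 6888836057922000.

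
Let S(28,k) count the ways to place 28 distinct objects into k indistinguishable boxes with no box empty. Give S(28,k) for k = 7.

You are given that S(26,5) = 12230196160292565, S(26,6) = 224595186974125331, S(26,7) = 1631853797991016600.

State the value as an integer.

[27] T[27,6]:6*224595186974125331+12230196160292565=1359801318005044551 · T[27,7]:7*1631853797991016600+224595186974125331=11647571772911241531
[28] T[28,7]:7*11647571772911241531+1359801318005044551=82892803728383735268
Read S(28,7) = 82892803728383735268.

82892803728383735268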